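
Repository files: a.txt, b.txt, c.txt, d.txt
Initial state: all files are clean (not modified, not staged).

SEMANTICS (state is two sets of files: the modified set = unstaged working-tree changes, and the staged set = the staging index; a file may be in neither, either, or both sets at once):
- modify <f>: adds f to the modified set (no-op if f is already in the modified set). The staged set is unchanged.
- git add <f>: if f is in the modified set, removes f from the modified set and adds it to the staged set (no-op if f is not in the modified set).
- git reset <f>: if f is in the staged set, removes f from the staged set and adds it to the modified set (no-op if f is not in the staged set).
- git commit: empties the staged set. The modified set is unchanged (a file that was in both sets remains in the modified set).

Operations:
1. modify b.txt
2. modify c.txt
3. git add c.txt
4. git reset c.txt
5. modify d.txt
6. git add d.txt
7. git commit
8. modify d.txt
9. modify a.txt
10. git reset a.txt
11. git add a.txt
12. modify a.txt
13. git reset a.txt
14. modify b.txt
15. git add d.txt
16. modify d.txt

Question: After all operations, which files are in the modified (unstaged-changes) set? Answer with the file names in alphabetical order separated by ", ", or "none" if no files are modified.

After op 1 (modify b.txt): modified={b.txt} staged={none}
After op 2 (modify c.txt): modified={b.txt, c.txt} staged={none}
After op 3 (git add c.txt): modified={b.txt} staged={c.txt}
After op 4 (git reset c.txt): modified={b.txt, c.txt} staged={none}
After op 5 (modify d.txt): modified={b.txt, c.txt, d.txt} staged={none}
After op 6 (git add d.txt): modified={b.txt, c.txt} staged={d.txt}
After op 7 (git commit): modified={b.txt, c.txt} staged={none}
After op 8 (modify d.txt): modified={b.txt, c.txt, d.txt} staged={none}
After op 9 (modify a.txt): modified={a.txt, b.txt, c.txt, d.txt} staged={none}
After op 10 (git reset a.txt): modified={a.txt, b.txt, c.txt, d.txt} staged={none}
After op 11 (git add a.txt): modified={b.txt, c.txt, d.txt} staged={a.txt}
After op 12 (modify a.txt): modified={a.txt, b.txt, c.txt, d.txt} staged={a.txt}
After op 13 (git reset a.txt): modified={a.txt, b.txt, c.txt, d.txt} staged={none}
After op 14 (modify b.txt): modified={a.txt, b.txt, c.txt, d.txt} staged={none}
After op 15 (git add d.txt): modified={a.txt, b.txt, c.txt} staged={d.txt}
After op 16 (modify d.txt): modified={a.txt, b.txt, c.txt, d.txt} staged={d.txt}

Answer: a.txt, b.txt, c.txt, d.txt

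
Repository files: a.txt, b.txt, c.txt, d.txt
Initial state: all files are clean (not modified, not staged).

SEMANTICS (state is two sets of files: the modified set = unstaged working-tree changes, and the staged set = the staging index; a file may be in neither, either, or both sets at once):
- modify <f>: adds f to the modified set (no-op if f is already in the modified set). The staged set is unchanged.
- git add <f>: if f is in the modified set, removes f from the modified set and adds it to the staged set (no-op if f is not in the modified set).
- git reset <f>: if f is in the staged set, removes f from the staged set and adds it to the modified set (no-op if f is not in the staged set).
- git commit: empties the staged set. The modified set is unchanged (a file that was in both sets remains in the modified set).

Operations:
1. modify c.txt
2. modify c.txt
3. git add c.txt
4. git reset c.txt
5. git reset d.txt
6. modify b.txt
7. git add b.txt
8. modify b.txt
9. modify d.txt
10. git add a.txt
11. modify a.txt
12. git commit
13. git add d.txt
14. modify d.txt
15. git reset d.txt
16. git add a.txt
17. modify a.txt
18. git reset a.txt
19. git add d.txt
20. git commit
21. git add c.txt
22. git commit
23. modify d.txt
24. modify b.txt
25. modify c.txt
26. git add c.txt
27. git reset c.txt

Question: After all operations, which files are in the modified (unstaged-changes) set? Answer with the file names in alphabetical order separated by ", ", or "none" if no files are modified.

Answer: a.txt, b.txt, c.txt, d.txt

Derivation:
After op 1 (modify c.txt): modified={c.txt} staged={none}
After op 2 (modify c.txt): modified={c.txt} staged={none}
After op 3 (git add c.txt): modified={none} staged={c.txt}
After op 4 (git reset c.txt): modified={c.txt} staged={none}
After op 5 (git reset d.txt): modified={c.txt} staged={none}
After op 6 (modify b.txt): modified={b.txt, c.txt} staged={none}
After op 7 (git add b.txt): modified={c.txt} staged={b.txt}
After op 8 (modify b.txt): modified={b.txt, c.txt} staged={b.txt}
After op 9 (modify d.txt): modified={b.txt, c.txt, d.txt} staged={b.txt}
After op 10 (git add a.txt): modified={b.txt, c.txt, d.txt} staged={b.txt}
After op 11 (modify a.txt): modified={a.txt, b.txt, c.txt, d.txt} staged={b.txt}
After op 12 (git commit): modified={a.txt, b.txt, c.txt, d.txt} staged={none}
After op 13 (git add d.txt): modified={a.txt, b.txt, c.txt} staged={d.txt}
After op 14 (modify d.txt): modified={a.txt, b.txt, c.txt, d.txt} staged={d.txt}
After op 15 (git reset d.txt): modified={a.txt, b.txt, c.txt, d.txt} staged={none}
After op 16 (git add a.txt): modified={b.txt, c.txt, d.txt} staged={a.txt}
After op 17 (modify a.txt): modified={a.txt, b.txt, c.txt, d.txt} staged={a.txt}
After op 18 (git reset a.txt): modified={a.txt, b.txt, c.txt, d.txt} staged={none}
After op 19 (git add d.txt): modified={a.txt, b.txt, c.txt} staged={d.txt}
After op 20 (git commit): modified={a.txt, b.txt, c.txt} staged={none}
After op 21 (git add c.txt): modified={a.txt, b.txt} staged={c.txt}
After op 22 (git commit): modified={a.txt, b.txt} staged={none}
After op 23 (modify d.txt): modified={a.txt, b.txt, d.txt} staged={none}
After op 24 (modify b.txt): modified={a.txt, b.txt, d.txt} staged={none}
After op 25 (modify c.txt): modified={a.txt, b.txt, c.txt, d.txt} staged={none}
After op 26 (git add c.txt): modified={a.txt, b.txt, d.txt} staged={c.txt}
After op 27 (git reset c.txt): modified={a.txt, b.txt, c.txt, d.txt} staged={none}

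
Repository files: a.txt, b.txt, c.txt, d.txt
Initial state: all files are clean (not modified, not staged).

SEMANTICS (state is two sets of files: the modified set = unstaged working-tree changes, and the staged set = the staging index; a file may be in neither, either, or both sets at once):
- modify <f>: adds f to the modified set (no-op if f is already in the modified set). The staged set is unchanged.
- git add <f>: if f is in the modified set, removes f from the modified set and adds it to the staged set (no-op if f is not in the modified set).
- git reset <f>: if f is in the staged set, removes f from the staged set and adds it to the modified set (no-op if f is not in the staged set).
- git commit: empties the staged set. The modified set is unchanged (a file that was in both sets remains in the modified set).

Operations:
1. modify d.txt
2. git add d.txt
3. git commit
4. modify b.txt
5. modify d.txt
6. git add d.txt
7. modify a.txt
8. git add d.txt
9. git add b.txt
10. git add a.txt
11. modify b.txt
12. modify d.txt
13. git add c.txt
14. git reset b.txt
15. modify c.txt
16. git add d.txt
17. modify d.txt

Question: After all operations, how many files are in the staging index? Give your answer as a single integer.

Answer: 2

Derivation:
After op 1 (modify d.txt): modified={d.txt} staged={none}
After op 2 (git add d.txt): modified={none} staged={d.txt}
After op 3 (git commit): modified={none} staged={none}
After op 4 (modify b.txt): modified={b.txt} staged={none}
After op 5 (modify d.txt): modified={b.txt, d.txt} staged={none}
After op 6 (git add d.txt): modified={b.txt} staged={d.txt}
After op 7 (modify a.txt): modified={a.txt, b.txt} staged={d.txt}
After op 8 (git add d.txt): modified={a.txt, b.txt} staged={d.txt}
After op 9 (git add b.txt): modified={a.txt} staged={b.txt, d.txt}
After op 10 (git add a.txt): modified={none} staged={a.txt, b.txt, d.txt}
After op 11 (modify b.txt): modified={b.txt} staged={a.txt, b.txt, d.txt}
After op 12 (modify d.txt): modified={b.txt, d.txt} staged={a.txt, b.txt, d.txt}
After op 13 (git add c.txt): modified={b.txt, d.txt} staged={a.txt, b.txt, d.txt}
After op 14 (git reset b.txt): modified={b.txt, d.txt} staged={a.txt, d.txt}
After op 15 (modify c.txt): modified={b.txt, c.txt, d.txt} staged={a.txt, d.txt}
After op 16 (git add d.txt): modified={b.txt, c.txt} staged={a.txt, d.txt}
After op 17 (modify d.txt): modified={b.txt, c.txt, d.txt} staged={a.txt, d.txt}
Final staged set: {a.txt, d.txt} -> count=2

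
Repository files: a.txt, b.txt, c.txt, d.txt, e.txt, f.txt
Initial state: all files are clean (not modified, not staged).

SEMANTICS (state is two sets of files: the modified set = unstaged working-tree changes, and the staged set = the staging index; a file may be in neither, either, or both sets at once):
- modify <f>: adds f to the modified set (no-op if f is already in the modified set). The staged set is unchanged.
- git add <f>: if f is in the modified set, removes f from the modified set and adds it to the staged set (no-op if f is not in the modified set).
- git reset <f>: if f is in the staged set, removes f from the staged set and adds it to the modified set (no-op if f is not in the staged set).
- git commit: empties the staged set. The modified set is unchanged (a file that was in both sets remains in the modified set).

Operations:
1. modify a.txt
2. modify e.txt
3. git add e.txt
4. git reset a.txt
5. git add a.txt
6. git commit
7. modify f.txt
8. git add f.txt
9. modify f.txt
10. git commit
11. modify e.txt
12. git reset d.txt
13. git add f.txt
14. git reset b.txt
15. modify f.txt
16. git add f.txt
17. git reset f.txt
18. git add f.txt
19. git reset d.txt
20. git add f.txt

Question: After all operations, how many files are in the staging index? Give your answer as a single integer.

Answer: 1

Derivation:
After op 1 (modify a.txt): modified={a.txt} staged={none}
After op 2 (modify e.txt): modified={a.txt, e.txt} staged={none}
After op 3 (git add e.txt): modified={a.txt} staged={e.txt}
After op 4 (git reset a.txt): modified={a.txt} staged={e.txt}
After op 5 (git add a.txt): modified={none} staged={a.txt, e.txt}
After op 6 (git commit): modified={none} staged={none}
After op 7 (modify f.txt): modified={f.txt} staged={none}
After op 8 (git add f.txt): modified={none} staged={f.txt}
After op 9 (modify f.txt): modified={f.txt} staged={f.txt}
After op 10 (git commit): modified={f.txt} staged={none}
After op 11 (modify e.txt): modified={e.txt, f.txt} staged={none}
After op 12 (git reset d.txt): modified={e.txt, f.txt} staged={none}
After op 13 (git add f.txt): modified={e.txt} staged={f.txt}
After op 14 (git reset b.txt): modified={e.txt} staged={f.txt}
After op 15 (modify f.txt): modified={e.txt, f.txt} staged={f.txt}
After op 16 (git add f.txt): modified={e.txt} staged={f.txt}
After op 17 (git reset f.txt): modified={e.txt, f.txt} staged={none}
After op 18 (git add f.txt): modified={e.txt} staged={f.txt}
After op 19 (git reset d.txt): modified={e.txt} staged={f.txt}
After op 20 (git add f.txt): modified={e.txt} staged={f.txt}
Final staged set: {f.txt} -> count=1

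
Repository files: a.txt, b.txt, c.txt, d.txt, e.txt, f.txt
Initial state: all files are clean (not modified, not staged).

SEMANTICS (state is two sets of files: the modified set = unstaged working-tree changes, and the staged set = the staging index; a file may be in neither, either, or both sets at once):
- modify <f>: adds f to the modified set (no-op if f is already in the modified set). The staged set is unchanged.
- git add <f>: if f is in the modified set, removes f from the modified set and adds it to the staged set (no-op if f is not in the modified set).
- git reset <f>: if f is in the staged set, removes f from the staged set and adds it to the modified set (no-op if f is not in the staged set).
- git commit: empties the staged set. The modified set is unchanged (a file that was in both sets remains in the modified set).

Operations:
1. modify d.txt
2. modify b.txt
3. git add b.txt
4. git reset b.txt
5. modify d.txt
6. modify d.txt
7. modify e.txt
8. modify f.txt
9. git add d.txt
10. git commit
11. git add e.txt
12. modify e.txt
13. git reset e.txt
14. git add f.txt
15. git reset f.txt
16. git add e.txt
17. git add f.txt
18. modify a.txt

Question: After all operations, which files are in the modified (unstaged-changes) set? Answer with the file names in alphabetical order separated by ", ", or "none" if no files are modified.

Answer: a.txt, b.txt

Derivation:
After op 1 (modify d.txt): modified={d.txt} staged={none}
After op 2 (modify b.txt): modified={b.txt, d.txt} staged={none}
After op 3 (git add b.txt): modified={d.txt} staged={b.txt}
After op 4 (git reset b.txt): modified={b.txt, d.txt} staged={none}
After op 5 (modify d.txt): modified={b.txt, d.txt} staged={none}
After op 6 (modify d.txt): modified={b.txt, d.txt} staged={none}
After op 7 (modify e.txt): modified={b.txt, d.txt, e.txt} staged={none}
After op 8 (modify f.txt): modified={b.txt, d.txt, e.txt, f.txt} staged={none}
After op 9 (git add d.txt): modified={b.txt, e.txt, f.txt} staged={d.txt}
After op 10 (git commit): modified={b.txt, e.txt, f.txt} staged={none}
After op 11 (git add e.txt): modified={b.txt, f.txt} staged={e.txt}
After op 12 (modify e.txt): modified={b.txt, e.txt, f.txt} staged={e.txt}
After op 13 (git reset e.txt): modified={b.txt, e.txt, f.txt} staged={none}
After op 14 (git add f.txt): modified={b.txt, e.txt} staged={f.txt}
After op 15 (git reset f.txt): modified={b.txt, e.txt, f.txt} staged={none}
After op 16 (git add e.txt): modified={b.txt, f.txt} staged={e.txt}
After op 17 (git add f.txt): modified={b.txt} staged={e.txt, f.txt}
After op 18 (modify a.txt): modified={a.txt, b.txt} staged={e.txt, f.txt}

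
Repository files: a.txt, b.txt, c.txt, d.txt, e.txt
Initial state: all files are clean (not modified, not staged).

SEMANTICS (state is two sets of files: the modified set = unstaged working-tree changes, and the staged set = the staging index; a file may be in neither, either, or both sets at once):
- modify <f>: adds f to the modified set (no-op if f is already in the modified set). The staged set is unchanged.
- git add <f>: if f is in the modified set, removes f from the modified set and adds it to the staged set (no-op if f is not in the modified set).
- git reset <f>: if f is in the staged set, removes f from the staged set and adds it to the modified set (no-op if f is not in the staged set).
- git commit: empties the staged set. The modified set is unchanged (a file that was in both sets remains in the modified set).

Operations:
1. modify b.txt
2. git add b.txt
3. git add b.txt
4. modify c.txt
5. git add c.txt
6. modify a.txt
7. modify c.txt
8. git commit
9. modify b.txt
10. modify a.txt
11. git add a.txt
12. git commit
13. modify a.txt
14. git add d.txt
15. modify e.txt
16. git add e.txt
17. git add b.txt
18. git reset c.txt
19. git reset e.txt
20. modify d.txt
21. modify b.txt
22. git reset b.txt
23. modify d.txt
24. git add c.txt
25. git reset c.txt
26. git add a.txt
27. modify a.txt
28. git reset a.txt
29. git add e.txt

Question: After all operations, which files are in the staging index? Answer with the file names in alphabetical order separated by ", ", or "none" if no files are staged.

After op 1 (modify b.txt): modified={b.txt} staged={none}
After op 2 (git add b.txt): modified={none} staged={b.txt}
After op 3 (git add b.txt): modified={none} staged={b.txt}
After op 4 (modify c.txt): modified={c.txt} staged={b.txt}
After op 5 (git add c.txt): modified={none} staged={b.txt, c.txt}
After op 6 (modify a.txt): modified={a.txt} staged={b.txt, c.txt}
After op 7 (modify c.txt): modified={a.txt, c.txt} staged={b.txt, c.txt}
After op 8 (git commit): modified={a.txt, c.txt} staged={none}
After op 9 (modify b.txt): modified={a.txt, b.txt, c.txt} staged={none}
After op 10 (modify a.txt): modified={a.txt, b.txt, c.txt} staged={none}
After op 11 (git add a.txt): modified={b.txt, c.txt} staged={a.txt}
After op 12 (git commit): modified={b.txt, c.txt} staged={none}
After op 13 (modify a.txt): modified={a.txt, b.txt, c.txt} staged={none}
After op 14 (git add d.txt): modified={a.txt, b.txt, c.txt} staged={none}
After op 15 (modify e.txt): modified={a.txt, b.txt, c.txt, e.txt} staged={none}
After op 16 (git add e.txt): modified={a.txt, b.txt, c.txt} staged={e.txt}
After op 17 (git add b.txt): modified={a.txt, c.txt} staged={b.txt, e.txt}
After op 18 (git reset c.txt): modified={a.txt, c.txt} staged={b.txt, e.txt}
After op 19 (git reset e.txt): modified={a.txt, c.txt, e.txt} staged={b.txt}
After op 20 (modify d.txt): modified={a.txt, c.txt, d.txt, e.txt} staged={b.txt}
After op 21 (modify b.txt): modified={a.txt, b.txt, c.txt, d.txt, e.txt} staged={b.txt}
After op 22 (git reset b.txt): modified={a.txt, b.txt, c.txt, d.txt, e.txt} staged={none}
After op 23 (modify d.txt): modified={a.txt, b.txt, c.txt, d.txt, e.txt} staged={none}
After op 24 (git add c.txt): modified={a.txt, b.txt, d.txt, e.txt} staged={c.txt}
After op 25 (git reset c.txt): modified={a.txt, b.txt, c.txt, d.txt, e.txt} staged={none}
After op 26 (git add a.txt): modified={b.txt, c.txt, d.txt, e.txt} staged={a.txt}
After op 27 (modify a.txt): modified={a.txt, b.txt, c.txt, d.txt, e.txt} staged={a.txt}
After op 28 (git reset a.txt): modified={a.txt, b.txt, c.txt, d.txt, e.txt} staged={none}
After op 29 (git add e.txt): modified={a.txt, b.txt, c.txt, d.txt} staged={e.txt}

Answer: e.txt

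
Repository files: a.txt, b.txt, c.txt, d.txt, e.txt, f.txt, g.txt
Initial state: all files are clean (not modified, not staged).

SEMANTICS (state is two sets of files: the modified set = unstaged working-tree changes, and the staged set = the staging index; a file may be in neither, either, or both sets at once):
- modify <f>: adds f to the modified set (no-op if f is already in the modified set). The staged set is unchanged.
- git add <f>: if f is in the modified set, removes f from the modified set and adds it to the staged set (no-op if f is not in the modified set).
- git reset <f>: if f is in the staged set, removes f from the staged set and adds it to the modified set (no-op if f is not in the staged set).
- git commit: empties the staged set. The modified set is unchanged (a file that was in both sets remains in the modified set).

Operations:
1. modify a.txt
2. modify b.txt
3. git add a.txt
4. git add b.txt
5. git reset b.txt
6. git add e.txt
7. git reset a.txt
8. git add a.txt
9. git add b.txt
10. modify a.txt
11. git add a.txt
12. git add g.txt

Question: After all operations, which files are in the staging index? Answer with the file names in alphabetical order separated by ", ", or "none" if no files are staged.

After op 1 (modify a.txt): modified={a.txt} staged={none}
After op 2 (modify b.txt): modified={a.txt, b.txt} staged={none}
After op 3 (git add a.txt): modified={b.txt} staged={a.txt}
After op 4 (git add b.txt): modified={none} staged={a.txt, b.txt}
After op 5 (git reset b.txt): modified={b.txt} staged={a.txt}
After op 6 (git add e.txt): modified={b.txt} staged={a.txt}
After op 7 (git reset a.txt): modified={a.txt, b.txt} staged={none}
After op 8 (git add a.txt): modified={b.txt} staged={a.txt}
After op 9 (git add b.txt): modified={none} staged={a.txt, b.txt}
After op 10 (modify a.txt): modified={a.txt} staged={a.txt, b.txt}
After op 11 (git add a.txt): modified={none} staged={a.txt, b.txt}
After op 12 (git add g.txt): modified={none} staged={a.txt, b.txt}

Answer: a.txt, b.txt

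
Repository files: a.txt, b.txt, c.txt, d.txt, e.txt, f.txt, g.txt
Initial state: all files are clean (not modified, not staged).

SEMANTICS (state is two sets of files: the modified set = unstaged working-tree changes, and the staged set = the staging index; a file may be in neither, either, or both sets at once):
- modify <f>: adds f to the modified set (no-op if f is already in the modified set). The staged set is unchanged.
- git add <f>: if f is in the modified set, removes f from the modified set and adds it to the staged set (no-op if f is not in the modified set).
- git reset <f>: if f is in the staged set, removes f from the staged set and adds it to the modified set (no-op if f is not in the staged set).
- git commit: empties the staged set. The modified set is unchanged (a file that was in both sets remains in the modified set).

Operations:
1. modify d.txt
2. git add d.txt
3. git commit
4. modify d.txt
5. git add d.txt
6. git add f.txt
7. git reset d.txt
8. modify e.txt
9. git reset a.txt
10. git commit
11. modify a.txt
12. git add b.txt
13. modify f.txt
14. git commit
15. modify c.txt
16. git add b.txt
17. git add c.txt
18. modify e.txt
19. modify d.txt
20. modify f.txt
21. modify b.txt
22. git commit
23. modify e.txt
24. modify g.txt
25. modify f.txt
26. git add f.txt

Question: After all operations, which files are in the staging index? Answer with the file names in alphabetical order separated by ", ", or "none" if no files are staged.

After op 1 (modify d.txt): modified={d.txt} staged={none}
After op 2 (git add d.txt): modified={none} staged={d.txt}
After op 3 (git commit): modified={none} staged={none}
After op 4 (modify d.txt): modified={d.txt} staged={none}
After op 5 (git add d.txt): modified={none} staged={d.txt}
After op 6 (git add f.txt): modified={none} staged={d.txt}
After op 7 (git reset d.txt): modified={d.txt} staged={none}
After op 8 (modify e.txt): modified={d.txt, e.txt} staged={none}
After op 9 (git reset a.txt): modified={d.txt, e.txt} staged={none}
After op 10 (git commit): modified={d.txt, e.txt} staged={none}
After op 11 (modify a.txt): modified={a.txt, d.txt, e.txt} staged={none}
After op 12 (git add b.txt): modified={a.txt, d.txt, e.txt} staged={none}
After op 13 (modify f.txt): modified={a.txt, d.txt, e.txt, f.txt} staged={none}
After op 14 (git commit): modified={a.txt, d.txt, e.txt, f.txt} staged={none}
After op 15 (modify c.txt): modified={a.txt, c.txt, d.txt, e.txt, f.txt} staged={none}
After op 16 (git add b.txt): modified={a.txt, c.txt, d.txt, e.txt, f.txt} staged={none}
After op 17 (git add c.txt): modified={a.txt, d.txt, e.txt, f.txt} staged={c.txt}
After op 18 (modify e.txt): modified={a.txt, d.txt, e.txt, f.txt} staged={c.txt}
After op 19 (modify d.txt): modified={a.txt, d.txt, e.txt, f.txt} staged={c.txt}
After op 20 (modify f.txt): modified={a.txt, d.txt, e.txt, f.txt} staged={c.txt}
After op 21 (modify b.txt): modified={a.txt, b.txt, d.txt, e.txt, f.txt} staged={c.txt}
After op 22 (git commit): modified={a.txt, b.txt, d.txt, e.txt, f.txt} staged={none}
After op 23 (modify e.txt): modified={a.txt, b.txt, d.txt, e.txt, f.txt} staged={none}
After op 24 (modify g.txt): modified={a.txt, b.txt, d.txt, e.txt, f.txt, g.txt} staged={none}
After op 25 (modify f.txt): modified={a.txt, b.txt, d.txt, e.txt, f.txt, g.txt} staged={none}
After op 26 (git add f.txt): modified={a.txt, b.txt, d.txt, e.txt, g.txt} staged={f.txt}

Answer: f.txt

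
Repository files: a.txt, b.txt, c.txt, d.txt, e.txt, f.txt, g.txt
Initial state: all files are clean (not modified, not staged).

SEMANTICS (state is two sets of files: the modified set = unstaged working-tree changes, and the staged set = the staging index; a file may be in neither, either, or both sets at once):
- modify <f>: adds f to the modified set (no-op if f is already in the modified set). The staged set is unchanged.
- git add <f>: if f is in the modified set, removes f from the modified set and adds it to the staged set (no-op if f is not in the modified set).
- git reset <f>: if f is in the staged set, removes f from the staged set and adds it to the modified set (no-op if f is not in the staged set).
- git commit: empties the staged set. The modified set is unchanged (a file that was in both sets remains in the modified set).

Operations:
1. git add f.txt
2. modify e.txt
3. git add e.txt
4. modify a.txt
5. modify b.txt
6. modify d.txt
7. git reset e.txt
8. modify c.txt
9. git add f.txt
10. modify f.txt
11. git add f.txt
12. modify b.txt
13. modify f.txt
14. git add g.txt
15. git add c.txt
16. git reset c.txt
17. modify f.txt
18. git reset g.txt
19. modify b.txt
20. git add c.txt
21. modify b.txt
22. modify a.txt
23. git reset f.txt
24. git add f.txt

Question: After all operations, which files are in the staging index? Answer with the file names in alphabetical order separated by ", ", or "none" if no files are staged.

After op 1 (git add f.txt): modified={none} staged={none}
After op 2 (modify e.txt): modified={e.txt} staged={none}
After op 3 (git add e.txt): modified={none} staged={e.txt}
After op 4 (modify a.txt): modified={a.txt} staged={e.txt}
After op 5 (modify b.txt): modified={a.txt, b.txt} staged={e.txt}
After op 6 (modify d.txt): modified={a.txt, b.txt, d.txt} staged={e.txt}
After op 7 (git reset e.txt): modified={a.txt, b.txt, d.txt, e.txt} staged={none}
After op 8 (modify c.txt): modified={a.txt, b.txt, c.txt, d.txt, e.txt} staged={none}
After op 9 (git add f.txt): modified={a.txt, b.txt, c.txt, d.txt, e.txt} staged={none}
After op 10 (modify f.txt): modified={a.txt, b.txt, c.txt, d.txt, e.txt, f.txt} staged={none}
After op 11 (git add f.txt): modified={a.txt, b.txt, c.txt, d.txt, e.txt} staged={f.txt}
After op 12 (modify b.txt): modified={a.txt, b.txt, c.txt, d.txt, e.txt} staged={f.txt}
After op 13 (modify f.txt): modified={a.txt, b.txt, c.txt, d.txt, e.txt, f.txt} staged={f.txt}
After op 14 (git add g.txt): modified={a.txt, b.txt, c.txt, d.txt, e.txt, f.txt} staged={f.txt}
After op 15 (git add c.txt): modified={a.txt, b.txt, d.txt, e.txt, f.txt} staged={c.txt, f.txt}
After op 16 (git reset c.txt): modified={a.txt, b.txt, c.txt, d.txt, e.txt, f.txt} staged={f.txt}
After op 17 (modify f.txt): modified={a.txt, b.txt, c.txt, d.txt, e.txt, f.txt} staged={f.txt}
After op 18 (git reset g.txt): modified={a.txt, b.txt, c.txt, d.txt, e.txt, f.txt} staged={f.txt}
After op 19 (modify b.txt): modified={a.txt, b.txt, c.txt, d.txt, e.txt, f.txt} staged={f.txt}
After op 20 (git add c.txt): modified={a.txt, b.txt, d.txt, e.txt, f.txt} staged={c.txt, f.txt}
After op 21 (modify b.txt): modified={a.txt, b.txt, d.txt, e.txt, f.txt} staged={c.txt, f.txt}
After op 22 (modify a.txt): modified={a.txt, b.txt, d.txt, e.txt, f.txt} staged={c.txt, f.txt}
After op 23 (git reset f.txt): modified={a.txt, b.txt, d.txt, e.txt, f.txt} staged={c.txt}
After op 24 (git add f.txt): modified={a.txt, b.txt, d.txt, e.txt} staged={c.txt, f.txt}

Answer: c.txt, f.txt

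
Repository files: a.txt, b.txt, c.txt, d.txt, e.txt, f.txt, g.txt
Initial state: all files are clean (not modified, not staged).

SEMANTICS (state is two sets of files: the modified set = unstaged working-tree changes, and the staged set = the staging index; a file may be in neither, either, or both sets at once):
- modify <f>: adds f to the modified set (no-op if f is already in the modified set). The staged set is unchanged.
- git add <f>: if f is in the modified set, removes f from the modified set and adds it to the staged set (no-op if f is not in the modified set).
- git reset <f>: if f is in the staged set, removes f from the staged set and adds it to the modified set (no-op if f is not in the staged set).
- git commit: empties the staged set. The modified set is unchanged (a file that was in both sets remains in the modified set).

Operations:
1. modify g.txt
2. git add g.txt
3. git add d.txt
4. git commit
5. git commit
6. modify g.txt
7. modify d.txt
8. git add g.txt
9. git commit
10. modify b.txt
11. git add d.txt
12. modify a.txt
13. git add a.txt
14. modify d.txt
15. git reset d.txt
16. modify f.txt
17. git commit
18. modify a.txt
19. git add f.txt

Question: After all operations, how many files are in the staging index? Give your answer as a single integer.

Answer: 1

Derivation:
After op 1 (modify g.txt): modified={g.txt} staged={none}
After op 2 (git add g.txt): modified={none} staged={g.txt}
After op 3 (git add d.txt): modified={none} staged={g.txt}
After op 4 (git commit): modified={none} staged={none}
After op 5 (git commit): modified={none} staged={none}
After op 6 (modify g.txt): modified={g.txt} staged={none}
After op 7 (modify d.txt): modified={d.txt, g.txt} staged={none}
After op 8 (git add g.txt): modified={d.txt} staged={g.txt}
After op 9 (git commit): modified={d.txt} staged={none}
After op 10 (modify b.txt): modified={b.txt, d.txt} staged={none}
After op 11 (git add d.txt): modified={b.txt} staged={d.txt}
After op 12 (modify a.txt): modified={a.txt, b.txt} staged={d.txt}
After op 13 (git add a.txt): modified={b.txt} staged={a.txt, d.txt}
After op 14 (modify d.txt): modified={b.txt, d.txt} staged={a.txt, d.txt}
After op 15 (git reset d.txt): modified={b.txt, d.txt} staged={a.txt}
After op 16 (modify f.txt): modified={b.txt, d.txt, f.txt} staged={a.txt}
After op 17 (git commit): modified={b.txt, d.txt, f.txt} staged={none}
After op 18 (modify a.txt): modified={a.txt, b.txt, d.txt, f.txt} staged={none}
After op 19 (git add f.txt): modified={a.txt, b.txt, d.txt} staged={f.txt}
Final staged set: {f.txt} -> count=1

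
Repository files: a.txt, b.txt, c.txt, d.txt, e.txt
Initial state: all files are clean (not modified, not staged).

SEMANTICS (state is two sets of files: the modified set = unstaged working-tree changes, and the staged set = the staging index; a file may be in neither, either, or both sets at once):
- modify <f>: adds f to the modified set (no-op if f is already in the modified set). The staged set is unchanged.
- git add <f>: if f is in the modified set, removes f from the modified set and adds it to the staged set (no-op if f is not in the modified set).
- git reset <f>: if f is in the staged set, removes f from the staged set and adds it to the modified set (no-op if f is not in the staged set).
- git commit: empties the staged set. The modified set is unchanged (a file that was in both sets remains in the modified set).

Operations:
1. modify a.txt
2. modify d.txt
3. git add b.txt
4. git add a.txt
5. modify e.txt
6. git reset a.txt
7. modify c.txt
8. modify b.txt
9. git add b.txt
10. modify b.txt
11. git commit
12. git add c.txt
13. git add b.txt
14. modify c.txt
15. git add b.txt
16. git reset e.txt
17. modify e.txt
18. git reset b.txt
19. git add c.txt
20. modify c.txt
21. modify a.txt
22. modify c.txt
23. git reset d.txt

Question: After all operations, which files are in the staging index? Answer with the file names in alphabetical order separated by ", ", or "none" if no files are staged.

After op 1 (modify a.txt): modified={a.txt} staged={none}
After op 2 (modify d.txt): modified={a.txt, d.txt} staged={none}
After op 3 (git add b.txt): modified={a.txt, d.txt} staged={none}
After op 4 (git add a.txt): modified={d.txt} staged={a.txt}
After op 5 (modify e.txt): modified={d.txt, e.txt} staged={a.txt}
After op 6 (git reset a.txt): modified={a.txt, d.txt, e.txt} staged={none}
After op 7 (modify c.txt): modified={a.txt, c.txt, d.txt, e.txt} staged={none}
After op 8 (modify b.txt): modified={a.txt, b.txt, c.txt, d.txt, e.txt} staged={none}
After op 9 (git add b.txt): modified={a.txt, c.txt, d.txt, e.txt} staged={b.txt}
After op 10 (modify b.txt): modified={a.txt, b.txt, c.txt, d.txt, e.txt} staged={b.txt}
After op 11 (git commit): modified={a.txt, b.txt, c.txt, d.txt, e.txt} staged={none}
After op 12 (git add c.txt): modified={a.txt, b.txt, d.txt, e.txt} staged={c.txt}
After op 13 (git add b.txt): modified={a.txt, d.txt, e.txt} staged={b.txt, c.txt}
After op 14 (modify c.txt): modified={a.txt, c.txt, d.txt, e.txt} staged={b.txt, c.txt}
After op 15 (git add b.txt): modified={a.txt, c.txt, d.txt, e.txt} staged={b.txt, c.txt}
After op 16 (git reset e.txt): modified={a.txt, c.txt, d.txt, e.txt} staged={b.txt, c.txt}
After op 17 (modify e.txt): modified={a.txt, c.txt, d.txt, e.txt} staged={b.txt, c.txt}
After op 18 (git reset b.txt): modified={a.txt, b.txt, c.txt, d.txt, e.txt} staged={c.txt}
After op 19 (git add c.txt): modified={a.txt, b.txt, d.txt, e.txt} staged={c.txt}
After op 20 (modify c.txt): modified={a.txt, b.txt, c.txt, d.txt, e.txt} staged={c.txt}
After op 21 (modify a.txt): modified={a.txt, b.txt, c.txt, d.txt, e.txt} staged={c.txt}
After op 22 (modify c.txt): modified={a.txt, b.txt, c.txt, d.txt, e.txt} staged={c.txt}
After op 23 (git reset d.txt): modified={a.txt, b.txt, c.txt, d.txt, e.txt} staged={c.txt}

Answer: c.txt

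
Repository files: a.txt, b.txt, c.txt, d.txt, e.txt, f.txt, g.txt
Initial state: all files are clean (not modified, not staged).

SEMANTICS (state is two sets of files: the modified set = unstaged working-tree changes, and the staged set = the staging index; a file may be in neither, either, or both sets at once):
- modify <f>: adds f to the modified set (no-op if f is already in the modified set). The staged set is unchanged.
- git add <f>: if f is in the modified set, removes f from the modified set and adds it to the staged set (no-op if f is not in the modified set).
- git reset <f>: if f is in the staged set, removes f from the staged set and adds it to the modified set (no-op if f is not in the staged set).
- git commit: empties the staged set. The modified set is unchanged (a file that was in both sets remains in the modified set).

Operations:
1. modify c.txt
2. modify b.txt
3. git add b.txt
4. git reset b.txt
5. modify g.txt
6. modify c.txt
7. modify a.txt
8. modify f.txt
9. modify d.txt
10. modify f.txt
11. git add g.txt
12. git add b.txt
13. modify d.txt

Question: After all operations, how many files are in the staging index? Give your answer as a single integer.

Answer: 2

Derivation:
After op 1 (modify c.txt): modified={c.txt} staged={none}
After op 2 (modify b.txt): modified={b.txt, c.txt} staged={none}
After op 3 (git add b.txt): modified={c.txt} staged={b.txt}
After op 4 (git reset b.txt): modified={b.txt, c.txt} staged={none}
After op 5 (modify g.txt): modified={b.txt, c.txt, g.txt} staged={none}
After op 6 (modify c.txt): modified={b.txt, c.txt, g.txt} staged={none}
After op 7 (modify a.txt): modified={a.txt, b.txt, c.txt, g.txt} staged={none}
After op 8 (modify f.txt): modified={a.txt, b.txt, c.txt, f.txt, g.txt} staged={none}
After op 9 (modify d.txt): modified={a.txt, b.txt, c.txt, d.txt, f.txt, g.txt} staged={none}
After op 10 (modify f.txt): modified={a.txt, b.txt, c.txt, d.txt, f.txt, g.txt} staged={none}
After op 11 (git add g.txt): modified={a.txt, b.txt, c.txt, d.txt, f.txt} staged={g.txt}
After op 12 (git add b.txt): modified={a.txt, c.txt, d.txt, f.txt} staged={b.txt, g.txt}
After op 13 (modify d.txt): modified={a.txt, c.txt, d.txt, f.txt} staged={b.txt, g.txt}
Final staged set: {b.txt, g.txt} -> count=2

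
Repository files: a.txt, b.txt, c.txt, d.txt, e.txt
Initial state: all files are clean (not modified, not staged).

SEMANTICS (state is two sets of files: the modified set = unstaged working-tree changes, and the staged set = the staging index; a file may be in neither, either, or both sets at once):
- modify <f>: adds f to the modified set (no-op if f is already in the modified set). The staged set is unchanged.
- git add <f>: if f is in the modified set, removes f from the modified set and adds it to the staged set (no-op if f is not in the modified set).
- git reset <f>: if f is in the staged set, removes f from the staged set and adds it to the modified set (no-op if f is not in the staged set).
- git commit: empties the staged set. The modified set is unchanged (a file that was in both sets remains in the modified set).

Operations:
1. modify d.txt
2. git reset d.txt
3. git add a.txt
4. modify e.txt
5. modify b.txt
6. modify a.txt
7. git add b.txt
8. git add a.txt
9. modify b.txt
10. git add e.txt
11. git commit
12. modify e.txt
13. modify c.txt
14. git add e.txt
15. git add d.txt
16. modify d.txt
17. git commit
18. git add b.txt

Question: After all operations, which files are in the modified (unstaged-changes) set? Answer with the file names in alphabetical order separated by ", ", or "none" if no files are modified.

After op 1 (modify d.txt): modified={d.txt} staged={none}
After op 2 (git reset d.txt): modified={d.txt} staged={none}
After op 3 (git add a.txt): modified={d.txt} staged={none}
After op 4 (modify e.txt): modified={d.txt, e.txt} staged={none}
After op 5 (modify b.txt): modified={b.txt, d.txt, e.txt} staged={none}
After op 6 (modify a.txt): modified={a.txt, b.txt, d.txt, e.txt} staged={none}
After op 7 (git add b.txt): modified={a.txt, d.txt, e.txt} staged={b.txt}
After op 8 (git add a.txt): modified={d.txt, e.txt} staged={a.txt, b.txt}
After op 9 (modify b.txt): modified={b.txt, d.txt, e.txt} staged={a.txt, b.txt}
After op 10 (git add e.txt): modified={b.txt, d.txt} staged={a.txt, b.txt, e.txt}
After op 11 (git commit): modified={b.txt, d.txt} staged={none}
After op 12 (modify e.txt): modified={b.txt, d.txt, e.txt} staged={none}
After op 13 (modify c.txt): modified={b.txt, c.txt, d.txt, e.txt} staged={none}
After op 14 (git add e.txt): modified={b.txt, c.txt, d.txt} staged={e.txt}
After op 15 (git add d.txt): modified={b.txt, c.txt} staged={d.txt, e.txt}
After op 16 (modify d.txt): modified={b.txt, c.txt, d.txt} staged={d.txt, e.txt}
After op 17 (git commit): modified={b.txt, c.txt, d.txt} staged={none}
After op 18 (git add b.txt): modified={c.txt, d.txt} staged={b.txt}

Answer: c.txt, d.txt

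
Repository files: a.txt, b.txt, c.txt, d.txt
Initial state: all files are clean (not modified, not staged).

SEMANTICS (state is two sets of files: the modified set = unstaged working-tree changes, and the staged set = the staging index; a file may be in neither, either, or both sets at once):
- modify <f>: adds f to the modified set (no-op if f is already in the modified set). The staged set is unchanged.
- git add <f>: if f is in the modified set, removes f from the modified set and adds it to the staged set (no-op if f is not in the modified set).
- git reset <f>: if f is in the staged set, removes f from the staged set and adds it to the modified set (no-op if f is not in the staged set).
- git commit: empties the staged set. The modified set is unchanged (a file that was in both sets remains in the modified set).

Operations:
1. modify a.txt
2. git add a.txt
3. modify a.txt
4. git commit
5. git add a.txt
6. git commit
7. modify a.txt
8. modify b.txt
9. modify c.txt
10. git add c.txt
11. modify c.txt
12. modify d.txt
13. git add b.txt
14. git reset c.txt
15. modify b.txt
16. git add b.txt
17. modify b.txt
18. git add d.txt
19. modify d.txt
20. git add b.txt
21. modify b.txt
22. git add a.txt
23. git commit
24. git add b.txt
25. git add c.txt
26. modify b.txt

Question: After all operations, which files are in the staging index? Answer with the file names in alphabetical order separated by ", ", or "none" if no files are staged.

After op 1 (modify a.txt): modified={a.txt} staged={none}
After op 2 (git add a.txt): modified={none} staged={a.txt}
After op 3 (modify a.txt): modified={a.txt} staged={a.txt}
After op 4 (git commit): modified={a.txt} staged={none}
After op 5 (git add a.txt): modified={none} staged={a.txt}
After op 6 (git commit): modified={none} staged={none}
After op 7 (modify a.txt): modified={a.txt} staged={none}
After op 8 (modify b.txt): modified={a.txt, b.txt} staged={none}
After op 9 (modify c.txt): modified={a.txt, b.txt, c.txt} staged={none}
After op 10 (git add c.txt): modified={a.txt, b.txt} staged={c.txt}
After op 11 (modify c.txt): modified={a.txt, b.txt, c.txt} staged={c.txt}
After op 12 (modify d.txt): modified={a.txt, b.txt, c.txt, d.txt} staged={c.txt}
After op 13 (git add b.txt): modified={a.txt, c.txt, d.txt} staged={b.txt, c.txt}
After op 14 (git reset c.txt): modified={a.txt, c.txt, d.txt} staged={b.txt}
After op 15 (modify b.txt): modified={a.txt, b.txt, c.txt, d.txt} staged={b.txt}
After op 16 (git add b.txt): modified={a.txt, c.txt, d.txt} staged={b.txt}
After op 17 (modify b.txt): modified={a.txt, b.txt, c.txt, d.txt} staged={b.txt}
After op 18 (git add d.txt): modified={a.txt, b.txt, c.txt} staged={b.txt, d.txt}
After op 19 (modify d.txt): modified={a.txt, b.txt, c.txt, d.txt} staged={b.txt, d.txt}
After op 20 (git add b.txt): modified={a.txt, c.txt, d.txt} staged={b.txt, d.txt}
After op 21 (modify b.txt): modified={a.txt, b.txt, c.txt, d.txt} staged={b.txt, d.txt}
After op 22 (git add a.txt): modified={b.txt, c.txt, d.txt} staged={a.txt, b.txt, d.txt}
After op 23 (git commit): modified={b.txt, c.txt, d.txt} staged={none}
After op 24 (git add b.txt): modified={c.txt, d.txt} staged={b.txt}
After op 25 (git add c.txt): modified={d.txt} staged={b.txt, c.txt}
After op 26 (modify b.txt): modified={b.txt, d.txt} staged={b.txt, c.txt}

Answer: b.txt, c.txt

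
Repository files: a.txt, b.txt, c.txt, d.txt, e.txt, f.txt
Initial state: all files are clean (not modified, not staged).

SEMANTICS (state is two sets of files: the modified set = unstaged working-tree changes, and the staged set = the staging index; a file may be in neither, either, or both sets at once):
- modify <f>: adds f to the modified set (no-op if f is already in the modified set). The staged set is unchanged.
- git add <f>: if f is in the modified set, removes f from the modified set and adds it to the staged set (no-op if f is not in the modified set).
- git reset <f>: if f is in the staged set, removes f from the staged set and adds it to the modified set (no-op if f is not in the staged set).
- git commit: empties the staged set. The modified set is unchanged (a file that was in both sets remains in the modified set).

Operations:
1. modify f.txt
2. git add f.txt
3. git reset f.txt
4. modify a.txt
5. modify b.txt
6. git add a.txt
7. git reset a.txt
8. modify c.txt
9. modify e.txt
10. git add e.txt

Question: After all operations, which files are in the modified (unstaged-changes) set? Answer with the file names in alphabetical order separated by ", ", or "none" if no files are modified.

After op 1 (modify f.txt): modified={f.txt} staged={none}
After op 2 (git add f.txt): modified={none} staged={f.txt}
After op 3 (git reset f.txt): modified={f.txt} staged={none}
After op 4 (modify a.txt): modified={a.txt, f.txt} staged={none}
After op 5 (modify b.txt): modified={a.txt, b.txt, f.txt} staged={none}
After op 6 (git add a.txt): modified={b.txt, f.txt} staged={a.txt}
After op 7 (git reset a.txt): modified={a.txt, b.txt, f.txt} staged={none}
After op 8 (modify c.txt): modified={a.txt, b.txt, c.txt, f.txt} staged={none}
After op 9 (modify e.txt): modified={a.txt, b.txt, c.txt, e.txt, f.txt} staged={none}
After op 10 (git add e.txt): modified={a.txt, b.txt, c.txt, f.txt} staged={e.txt}

Answer: a.txt, b.txt, c.txt, f.txt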